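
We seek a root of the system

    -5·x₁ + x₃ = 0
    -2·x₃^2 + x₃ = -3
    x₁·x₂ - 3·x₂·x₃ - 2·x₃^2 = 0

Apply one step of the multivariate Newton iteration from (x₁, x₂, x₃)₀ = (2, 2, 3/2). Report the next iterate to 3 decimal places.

At (2, 2, 3/2): F = (-8.500, 0.000, -9.500).
Jacobian J = [[-5, 0, 1], [0, 0, -4·x₃ + 1], [x₂, x₁ - 3·x₃, -3·x₂ - 4·x₃]].
At the point, J = [[-5.000, 0.000, 1.000], [0.000, 0.000, -5.000], [2.000, -2.500, -12.000]] (det J = 62.500).
Solving J·Δ = −F gives Δ = (-1.700, -5.160, 0.000).
Then the next iterate is (x₁, x₂, x₃)₁ = (0.300, -3.160, 1.500).

(0.300, -3.160, 1.500)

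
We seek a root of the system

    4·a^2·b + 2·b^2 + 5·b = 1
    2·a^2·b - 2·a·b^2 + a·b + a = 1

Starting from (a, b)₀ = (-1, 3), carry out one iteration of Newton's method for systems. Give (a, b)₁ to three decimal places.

At (-1, 3): F = (44.000, 19.000).
Jacobian J = [[8·a·b, 4·a^2 + 4·b + 5], [4·a·b - 2·b^2 + b + 1, 2·a^2 - 4·a·b + a]].
At the point, J = [[-24.000, 21.000], [-26.000, 13.000]] (det J = 234.000).
Solving J·Δ = −F gives Δ = (-0.739, -2.940).
Then the next iterate is (a, b)₁ = (-1.739, 0.060).

(-1.739, 0.060)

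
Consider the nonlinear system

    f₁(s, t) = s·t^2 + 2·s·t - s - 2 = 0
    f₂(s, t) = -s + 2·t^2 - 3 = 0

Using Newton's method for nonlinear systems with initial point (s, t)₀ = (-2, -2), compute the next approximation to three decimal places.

(0.333, -1.417)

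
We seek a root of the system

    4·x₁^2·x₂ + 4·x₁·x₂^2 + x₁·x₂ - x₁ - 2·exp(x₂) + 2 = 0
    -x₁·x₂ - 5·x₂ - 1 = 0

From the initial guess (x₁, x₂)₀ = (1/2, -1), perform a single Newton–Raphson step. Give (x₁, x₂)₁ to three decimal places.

At (1/2, -1): F = (1.26424, 4.500).
Jacobian J = [[8·x₁·x₂ + 4·x₂^2 + x₂ - 1, 4·x₁^2 + 8·x₁·x₂ + x₁ - 2·exp(x₂)], [-x₂, -x₁ - 5]].
At the point, J = [[-2.000, -3.23576], [1.000, -5.500]] (det J = 14.23576).
Solving J·Δ = −F gives Δ = (-0.534, 0.721).
Then the next iterate is (x₁, x₂)₁ = (-0.034, -0.279).

(-0.034, -0.279)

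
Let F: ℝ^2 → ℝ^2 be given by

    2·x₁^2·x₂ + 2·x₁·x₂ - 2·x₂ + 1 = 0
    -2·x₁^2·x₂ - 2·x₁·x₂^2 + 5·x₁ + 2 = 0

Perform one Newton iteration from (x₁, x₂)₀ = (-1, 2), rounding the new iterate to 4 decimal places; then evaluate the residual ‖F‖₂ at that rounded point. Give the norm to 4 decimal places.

9.1331

At (-1, 2): F = (-3.0000, 1.0000).
Jacobian J = [[4·x₁·x₂ + 2·x₂, 2·x₁^2 + 2·x₁ - 2], [-4·x₁·x₂ - 2·x₂^2 + 5, -2·x₁^2 - 4·x₁·x₂]].
At the point, J = [[-4.0000, -2.0000], [5.0000, 6.0000]] (det J = -14.0000).
Solving J·Δ = −F gives Δ = (-1.1429, 0.7857).
Then the next iterate is (x₁, x₂)₁ = (-2.1429, 2.7857).
Re-evaluating at (-2.1429, 2.7857): F = (9.073629, -1.040141), so ‖F‖₂ = 9.1331.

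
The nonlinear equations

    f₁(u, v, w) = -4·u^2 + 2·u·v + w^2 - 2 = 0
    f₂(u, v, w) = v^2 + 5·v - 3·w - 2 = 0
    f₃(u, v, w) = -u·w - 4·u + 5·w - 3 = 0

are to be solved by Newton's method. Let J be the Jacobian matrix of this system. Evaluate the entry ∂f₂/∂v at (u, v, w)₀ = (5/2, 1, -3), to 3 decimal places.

7.000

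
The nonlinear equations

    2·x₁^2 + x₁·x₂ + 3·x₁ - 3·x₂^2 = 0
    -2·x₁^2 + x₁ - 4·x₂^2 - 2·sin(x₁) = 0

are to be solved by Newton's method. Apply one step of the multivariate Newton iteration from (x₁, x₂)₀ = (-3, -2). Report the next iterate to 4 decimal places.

(-1.7824, -0.8451)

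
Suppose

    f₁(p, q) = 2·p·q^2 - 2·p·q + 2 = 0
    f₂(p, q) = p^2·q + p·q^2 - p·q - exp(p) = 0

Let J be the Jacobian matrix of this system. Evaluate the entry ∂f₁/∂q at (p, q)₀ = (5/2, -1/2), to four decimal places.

-10.0000

∂f₁/∂q = 4·p·q - 2·p.
At (5/2, -1/2) this is -10.0000.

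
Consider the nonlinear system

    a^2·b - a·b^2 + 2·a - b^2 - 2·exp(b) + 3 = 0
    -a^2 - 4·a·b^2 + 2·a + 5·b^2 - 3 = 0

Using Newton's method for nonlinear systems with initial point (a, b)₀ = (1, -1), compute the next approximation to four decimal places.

(0.9089, -1.3178)

At (1, -1): F = (1.264241, -1.0000).
Jacobian J = [[2·a·b - b^2 + 2, a^2 - 2·a·b - 2·b - 2·exp(b)], [-2·a - 4·b^2 + 2, -8·a·b + 10·b]].
At the point, J = [[-1.0000, 4.264241], [-4.0000, -2.0000]] (det J = 19.056964).
Solving J·Δ = −F gives Δ = (-0.0911, -0.3178).
Then the next iterate is (a, b)₁ = (0.9089, -1.3178).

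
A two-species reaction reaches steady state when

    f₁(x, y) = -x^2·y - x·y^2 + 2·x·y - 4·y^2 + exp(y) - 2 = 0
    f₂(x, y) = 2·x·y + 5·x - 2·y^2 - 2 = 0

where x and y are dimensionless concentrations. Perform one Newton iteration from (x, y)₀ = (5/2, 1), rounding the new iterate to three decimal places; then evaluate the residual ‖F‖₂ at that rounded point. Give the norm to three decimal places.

3.404

At (5/2, 1): F = (-7.03172, 13.500).
Jacobian J = [[-2·x·y - y^2 + 2·y, -x^2 - 2·x·y + 2·x - 8·y + exp(y)], [2·y + 5, 2·x - 4·y]].
At the point, J = [[-4.000, -11.53172], [7.000, 1.000]] (det J = 76.72203).
Solving J·Δ = −F gives Δ = (-1.937, 0.062).
Then the next iterate is (x, y)₁ = (0.563, 1.062).
Re-evaluating at (0.563, 1.062): F = (-3.39501, -0.24488), so ‖F‖₂ = 3.404.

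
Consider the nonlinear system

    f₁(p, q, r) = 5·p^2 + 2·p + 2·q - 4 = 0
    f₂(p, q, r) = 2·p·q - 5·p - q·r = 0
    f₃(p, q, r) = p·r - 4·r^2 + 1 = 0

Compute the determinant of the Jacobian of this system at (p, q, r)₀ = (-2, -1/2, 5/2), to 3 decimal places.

J = [[10·p + 2, 2, 0], [2·q - 5, 2·p - r, -q], [r, 0, p - 8·r]].
At the point, J = [[-18.000, 2.000, 0.000], [-6.000, -6.500, 0.500], [2.500, 0.000, -22.000]].
det J = -2835.500.

-2835.500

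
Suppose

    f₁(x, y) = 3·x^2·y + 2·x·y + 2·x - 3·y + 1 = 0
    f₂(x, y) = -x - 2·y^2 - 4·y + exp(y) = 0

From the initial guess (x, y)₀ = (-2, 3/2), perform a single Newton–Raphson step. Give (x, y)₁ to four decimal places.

At (-2, 3/2): F = (4.5000, -4.018311).
Jacobian J = [[6·x·y + 2·y + 2, 3·x^2 + 2·x - 3], [-1, -4·y + exp(y) - 4]].
At the point, J = [[-13.0000, 5.0000], [-1.0000, -5.518311]] (det J = 76.738042).
Solving J·Δ = −F gives Δ = (0.0618, -0.7394).
Then the next iterate is (x, y)₁ = (-1.9382, 0.7606).

(-1.9382, 0.7606)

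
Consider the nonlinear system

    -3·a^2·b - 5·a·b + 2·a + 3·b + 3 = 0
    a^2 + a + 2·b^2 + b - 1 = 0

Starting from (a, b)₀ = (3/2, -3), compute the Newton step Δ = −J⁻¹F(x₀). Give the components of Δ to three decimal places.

(-0.541, 1.417)

At (3/2, -3): F = (39.750, 17.750).
Jacobian J = [[-6·a·b - 5·b + 2, -3·a^2 - 5·a + 3], [2·a + 1, 4·b + 1]].
At the point, J = [[44.000, -11.250], [4.000, -11.000]] (det J = -439.000).
Solving J·Δ = −F gives Δ = (-0.541, 1.417).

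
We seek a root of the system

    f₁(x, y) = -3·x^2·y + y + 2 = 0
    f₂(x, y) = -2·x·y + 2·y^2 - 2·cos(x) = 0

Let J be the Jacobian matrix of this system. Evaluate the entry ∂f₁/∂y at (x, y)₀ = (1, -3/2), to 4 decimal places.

-2.0000

∂f₁/∂y = -3·x^2 + 1.
At (1, -3/2) this is -2.0000.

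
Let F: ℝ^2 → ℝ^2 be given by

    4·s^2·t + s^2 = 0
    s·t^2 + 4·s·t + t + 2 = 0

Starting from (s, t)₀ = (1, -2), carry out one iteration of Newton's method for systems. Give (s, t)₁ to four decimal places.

(-3.5000, -16.0000)

At (1, -2): F = (-7.0000, -4.0000).
Jacobian J = [[8·s·t + 2·s, 4·s^2], [t^2 + 4·t, 2·s·t + 4·s + 1]].
At the point, J = [[-14.0000, 4.0000], [-4.0000, 1.0000]] (det J = 2.0000).
Solving J·Δ = −F gives Δ = (-4.5000, -14.0000).
Then the next iterate is (s, t)₁ = (-3.5000, -16.0000).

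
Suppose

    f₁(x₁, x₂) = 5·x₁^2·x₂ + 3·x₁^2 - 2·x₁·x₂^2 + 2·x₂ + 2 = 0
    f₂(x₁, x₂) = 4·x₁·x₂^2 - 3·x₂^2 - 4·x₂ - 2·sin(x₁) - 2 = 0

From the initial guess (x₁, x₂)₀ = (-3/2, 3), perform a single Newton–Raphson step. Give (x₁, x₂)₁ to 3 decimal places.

(-1.018, 1.694)

At (-3/2, 3): F = (75.500, -93.00501).
Jacobian J = [[10·x₁·x₂ + 6·x₁ - 2·x₂^2, 5·x₁^2 - 4·x₁·x₂ + 2], [4·x₂^2 - 2·cos(x₁), 8·x₁·x₂ - 6·x₂ - 4]].
At the point, J = [[-72.000, 31.250], [35.85853, -58.000]] (det J = 3055.42108).
Solving J·Δ = −F gives Δ = (0.482, -1.306).
Then the next iterate is (x₁, x₂)₁ = (-1.018, 1.694).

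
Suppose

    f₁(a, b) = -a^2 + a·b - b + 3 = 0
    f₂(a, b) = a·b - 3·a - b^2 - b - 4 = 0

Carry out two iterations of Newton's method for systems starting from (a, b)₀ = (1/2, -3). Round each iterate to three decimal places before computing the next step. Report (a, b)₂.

At (1/2, -3): F = (4.250, -13.000).
Jacobian J = [[-2·a + b, a - 1], [b - 3, a - 2·b - 1]].
At the point, J = [[-4.000, -0.500], [-6.000, 5.500]] (det J = -25.000).
Solving J·Δ = −F gives Δ = (0.675, 3.100).
Then the next iterate is (a, b)₁ = (1.175, 0.100).
Round to (1.175, 0.100) and repeat: F = (1.63687, -7.51750), J = [[-2.250, 0.175], [-2.900, -0.025]].
Δ = (-2.261, -38.424), so (a, b)₂ = (-1.086, -38.324).

(-1.086, -38.324)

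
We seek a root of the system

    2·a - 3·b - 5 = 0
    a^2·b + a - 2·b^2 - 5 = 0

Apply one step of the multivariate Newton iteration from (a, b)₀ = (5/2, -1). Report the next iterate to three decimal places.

(2.676, 0.118)

At (5/2, -1): F = (3.000, -10.750).
Jacobian J = [[2, -3], [2·a·b + 1, a^2 - 4·b]].
At the point, J = [[2.000, -3.000], [-4.000, 10.250]] (det J = 8.500).
Solving J·Δ = −F gives Δ = (0.176, 1.118).
Then the next iterate is (a, b)₁ = (2.676, 0.118).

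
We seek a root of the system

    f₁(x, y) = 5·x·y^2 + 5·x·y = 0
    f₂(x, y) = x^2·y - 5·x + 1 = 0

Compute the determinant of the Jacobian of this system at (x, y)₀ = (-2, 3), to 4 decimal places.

-950.0000

J = [[5·y^2 + 5·y, 10·x·y + 5·x], [2·x·y - 5, x^2]].
At the point, J = [[60.0000, -70.0000], [-17.0000, 4.0000]].
det J = -950.0000.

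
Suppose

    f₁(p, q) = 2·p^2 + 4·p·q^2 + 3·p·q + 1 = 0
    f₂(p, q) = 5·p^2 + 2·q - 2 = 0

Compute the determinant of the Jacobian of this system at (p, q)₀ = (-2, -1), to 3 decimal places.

186.000

J = [[4·p + 4·q^2 + 3·q, 8·p·q + 3·p], [10·p, 2]].
At the point, J = [[-7.000, 10.000], [-20.000, 2.000]].
det J = 186.000.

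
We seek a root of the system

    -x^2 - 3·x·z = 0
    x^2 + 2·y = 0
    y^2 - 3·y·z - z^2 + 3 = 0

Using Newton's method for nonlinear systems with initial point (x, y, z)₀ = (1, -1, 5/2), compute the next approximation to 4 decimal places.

(0.6105, -0.1105, 0.9000)

At (1, -1, 5/2): F = (-8.5000, -1.0000, 5.2500).
Jacobian J = [[-2·x - 3·z, 0, -3·x], [2·x, 2, 0], [0, 2·y - 3·z, -3·y - 2·z]].
At the point, J = [[-9.5000, 0.0000, -3.0000], [2.0000, 2.0000, 0.0000], [0.0000, -9.5000, -2.0000]] (det J = 95.0000).
Solving J·Δ = −F gives Δ = (-0.3895, 0.8895, -1.6000).
Then the next iterate is (x, y, z)₁ = (0.6105, -0.1105, 0.9000).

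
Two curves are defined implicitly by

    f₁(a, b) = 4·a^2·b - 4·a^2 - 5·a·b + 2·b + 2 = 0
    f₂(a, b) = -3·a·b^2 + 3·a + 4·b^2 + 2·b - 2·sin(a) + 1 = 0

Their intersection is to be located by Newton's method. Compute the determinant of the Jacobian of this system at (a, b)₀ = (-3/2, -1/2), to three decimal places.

J = [[8·a·b - 8·a - 5·b, 4·a^2 - 5·a + 2], [-3·b^2 - 2·cos(a) + 3, -6·a·b + 8·b + 2]].
At the point, J = [[20.500, 18.500], [2.10853, -6.500]].
det J = -172.258.

-172.258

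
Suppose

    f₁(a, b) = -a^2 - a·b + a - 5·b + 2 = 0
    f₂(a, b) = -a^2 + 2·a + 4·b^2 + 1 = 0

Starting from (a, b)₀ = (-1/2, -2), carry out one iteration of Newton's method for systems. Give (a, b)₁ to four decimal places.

(-2.3441, -1.3614)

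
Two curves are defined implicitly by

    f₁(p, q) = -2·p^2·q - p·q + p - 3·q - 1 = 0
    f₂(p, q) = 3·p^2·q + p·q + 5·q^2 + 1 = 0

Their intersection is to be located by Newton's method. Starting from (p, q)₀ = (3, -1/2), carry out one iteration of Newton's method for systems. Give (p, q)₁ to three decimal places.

(4.086, 0.423)

At (3, -1/2): F = (14.000, -12.750).
Jacobian J = [[-4·p·q - q + 1, -2·p^2 - p - 3], [6·p·q + q, 3·p^2 + p + 10·q]].
At the point, J = [[7.500, -24.000], [-9.500, 25.000]] (det J = -40.500).
Solving J·Δ = −F gives Δ = (1.086, 0.923).
Then the next iterate is (p, q)₁ = (4.086, 0.423).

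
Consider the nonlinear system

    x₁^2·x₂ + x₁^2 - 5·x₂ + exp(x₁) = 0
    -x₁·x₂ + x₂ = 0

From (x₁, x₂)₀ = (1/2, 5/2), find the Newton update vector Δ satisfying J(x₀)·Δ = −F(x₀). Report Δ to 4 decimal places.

At (1/2, 5/2): F = (-9.976279, 1.2500).
Jacobian J = [[2·x₁·x₂ + 2·x₁ + exp(x₁), x₁^2 - 5], [-x₂, -x₁ + 1]].
At the point, J = [[5.148721, -4.7500], [-2.5000, 0.5000]] (det J = -9.300639).
Solving J·Δ = −F gives Δ = (0.1021, -1.9896).

(0.1021, -1.9896)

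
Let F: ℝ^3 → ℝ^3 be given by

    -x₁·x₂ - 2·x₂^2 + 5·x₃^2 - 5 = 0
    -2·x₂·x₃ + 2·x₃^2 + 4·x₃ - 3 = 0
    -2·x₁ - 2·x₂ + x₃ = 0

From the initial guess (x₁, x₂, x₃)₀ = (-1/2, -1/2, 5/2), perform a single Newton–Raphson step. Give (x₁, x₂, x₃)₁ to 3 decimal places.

(0.184, 0.499, 1.366)

At (-1/2, -1/2, 5/2): F = (25.500, 22.000, 4.500).
Jacobian J = [[-x₂, -x₁ - 4·x₂, 10·x₃], [0, -2·x₃, -2·x₂ + 4·x₃ + 4], [-2, -2, 1]].
At the point, J = [[0.500, 2.500, 25.000], [0.000, -5.000, 15.000], [-2.000, -2.000, 1.000]] (det J = -312.500).
Solving J·Δ = −F gives Δ = (0.684, 0.999, -1.134).
Then the next iterate is (x₁, x₂, x₃)₁ = (0.184, 0.499, 1.366).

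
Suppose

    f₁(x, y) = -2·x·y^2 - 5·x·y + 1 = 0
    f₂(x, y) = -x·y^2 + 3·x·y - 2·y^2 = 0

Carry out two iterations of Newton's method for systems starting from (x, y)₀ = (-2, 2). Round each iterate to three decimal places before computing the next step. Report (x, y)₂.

At (-2, 2): F = (37.000, -12.000).
Jacobian J = [[-2·y^2 - 5·y, -4·x·y - 5·x], [-y^2 + 3·y, -2·x·y + 3·x - 4·y]].
At the point, J = [[-18.000, 26.000], [2.000, -6.000]] (det J = 56.000).
Solving J·Δ = −F gives Δ = (-1.607, -2.536).
Then the next iterate is (x, y)₁ = (-3.607, -0.536).
Round to (-3.607, -0.536) and repeat: F = (-6.59421, 6.26174), J = [[2.10541, 10.30159], [-1.89530, -12.54370]].
Δ = (2.645, 0.100), so (x, y)₂ = (-0.962, -0.436).

(-0.962, -0.436)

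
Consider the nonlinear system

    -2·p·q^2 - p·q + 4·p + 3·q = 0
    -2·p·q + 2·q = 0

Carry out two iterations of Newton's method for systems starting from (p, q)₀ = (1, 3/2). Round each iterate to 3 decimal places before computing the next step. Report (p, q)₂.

At (1, 3/2): F = (2.500, 0.000).
Jacobian J = [[-2·q^2 - q + 4, -4·p·q - p + 3], [-2·q, -2·p + 2]].
At the point, J = [[-2.000, -4.000], [-3.000, 0.000]] (det J = -12.000).
Solving J·Δ = −F gives Δ = (0.000, 0.625).
Then the next iterate is (p, q)₁ = (1.000, 2.125).
Round to (1.000, 2.125) and repeat: F = (-0.78125, 0.000), J = [[-7.15625, -6.500], [-4.250, 0.000]].
Δ = (0.000, -0.120), so (p, q)₂ = (1.000, 2.005).

(1.000, 2.005)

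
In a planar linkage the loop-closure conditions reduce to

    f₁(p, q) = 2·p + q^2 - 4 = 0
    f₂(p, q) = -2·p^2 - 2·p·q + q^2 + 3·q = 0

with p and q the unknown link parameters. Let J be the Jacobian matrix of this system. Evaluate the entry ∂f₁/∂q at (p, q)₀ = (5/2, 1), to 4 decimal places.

2.0000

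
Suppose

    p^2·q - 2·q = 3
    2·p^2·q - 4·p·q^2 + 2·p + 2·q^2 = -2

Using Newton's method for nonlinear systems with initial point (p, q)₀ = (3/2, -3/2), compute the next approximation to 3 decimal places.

At (3/2, -3/2): F = (-3.375, -10.750).
Jacobian J = [[2·p·q, p^2 - 2], [4·p·q - 4·q^2 + 2, 2·p^2 - 8·p·q + 4·q]].
At the point, J = [[-4.500, 0.250], [-16.000, 16.500]] (det J = -70.250).
Solving J·Δ = −F gives Δ = (-0.754, -0.080).
Then the next iterate is (p, q)₁ = (0.746, -1.580).

(0.746, -1.580)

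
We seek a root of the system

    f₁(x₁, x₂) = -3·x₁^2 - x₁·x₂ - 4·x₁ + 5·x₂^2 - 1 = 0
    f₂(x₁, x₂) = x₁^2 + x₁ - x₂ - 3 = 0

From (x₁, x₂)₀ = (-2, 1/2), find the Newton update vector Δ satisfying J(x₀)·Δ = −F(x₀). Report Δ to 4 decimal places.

(-0.9815, 1.4444)

At (-2, 1/2): F = (-2.7500, -1.5000).
Jacobian J = [[-6·x₁ - x₂ - 4, -x₁ + 10·x₂], [2·x₁ + 1, -1]].
At the point, J = [[7.5000, 7.0000], [-3.0000, -1.0000]] (det J = 13.5000).
Solving J·Δ = −F gives Δ = (-0.9815, 1.4444).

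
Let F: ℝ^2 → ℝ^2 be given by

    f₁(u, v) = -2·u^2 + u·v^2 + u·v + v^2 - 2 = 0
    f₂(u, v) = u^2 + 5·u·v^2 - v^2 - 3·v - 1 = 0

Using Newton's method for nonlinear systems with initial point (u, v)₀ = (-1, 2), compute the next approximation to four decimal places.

(-0.4762, 1.2381)

At (-1, 2): F = (-6.0000, -30.0000).
Jacobian J = [[-4·u + v^2 + v, 2·u·v + u + 2·v], [2·u + 5·v^2, 10·u·v - 2·v - 3]].
At the point, J = [[10.0000, -1.0000], [18.0000, -27.0000]] (det J = -252.0000).
Solving J·Δ = −F gives Δ = (0.5238, -0.7619).
Then the next iterate is (u, v)₁ = (-0.4762, 1.2381).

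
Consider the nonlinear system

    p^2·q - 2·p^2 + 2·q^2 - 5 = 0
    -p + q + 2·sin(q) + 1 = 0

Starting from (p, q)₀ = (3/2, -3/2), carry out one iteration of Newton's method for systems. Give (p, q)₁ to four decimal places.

(-0.0596, 0.6335)

At (3/2, -3/2): F = (-8.3750, -3.994990).
Jacobian J = [[2·p·q - 4·p, p^2 + 4·q], [-1, 2·cos(q) + 1]].
At the point, J = [[-10.5000, -3.7500], [-1.0000, 1.141474]] (det J = -15.735481).
Solving J·Δ = −F gives Δ = (-1.5596, 2.1335).
Then the next iterate is (p, q)₁ = (-0.0596, 0.6335).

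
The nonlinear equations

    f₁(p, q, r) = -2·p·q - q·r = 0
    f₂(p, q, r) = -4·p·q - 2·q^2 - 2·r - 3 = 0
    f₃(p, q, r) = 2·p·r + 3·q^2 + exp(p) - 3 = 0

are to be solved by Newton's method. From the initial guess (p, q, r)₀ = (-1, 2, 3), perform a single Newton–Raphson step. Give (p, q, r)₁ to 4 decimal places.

(-4.5842, 4.4456, 7.9456)

At (-1, 2, 3): F = (-2.0000, -9.0000, 3.367879).
Jacobian J = [[-2·q, -2·p - r, -q], [-4·q, -4·p - 4·q, -2], [2·r + exp(p), 6·q, 2·p]].
At the point, J = [[-4.0000, -1.0000, -2.0000], [-8.0000, -4.0000, -2.0000], [6.367879, 12.0000, -2.0000]] (det J = 41.792723).
Solving J·Δ = −F gives Δ = (-3.5842, 2.4456, 4.9456).
Then the next iterate is (p, q, r)₁ = (-4.5842, 4.4456, 7.9456).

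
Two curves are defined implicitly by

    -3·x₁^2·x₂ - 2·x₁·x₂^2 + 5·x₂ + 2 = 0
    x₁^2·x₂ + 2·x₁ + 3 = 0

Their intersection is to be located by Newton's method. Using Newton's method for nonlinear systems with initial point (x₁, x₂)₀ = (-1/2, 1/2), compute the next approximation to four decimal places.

At (-1/2, 1/2): F = (4.3750, 2.1250).
Jacobian J = [[-6·x₁·x₂ - 2·x₂^2, -3·x₁^2 - 4·x₁·x₂ + 5], [2·x₁·x₂ + 2, x₁^2]].
At the point, J = [[1.0000, 5.2500], [1.5000, 0.2500]] (det J = -7.6250).
Solving J·Δ = −F gives Δ = (-1.3197, -0.5820).
Then the next iterate is (x₁, x₂)₁ = (-1.8197, -0.0820).

(-1.8197, -0.0820)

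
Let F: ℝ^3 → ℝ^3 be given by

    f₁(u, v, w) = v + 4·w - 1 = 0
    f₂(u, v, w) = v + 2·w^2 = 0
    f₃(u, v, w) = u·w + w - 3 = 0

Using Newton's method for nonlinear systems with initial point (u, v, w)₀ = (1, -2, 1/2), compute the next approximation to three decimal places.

(6.000, 0.000, 0.250)

At (1, -2, 1/2): F = (-1.000, -1.500, -2.000).
Jacobian J = [[0, 1, 4], [0, 1, 4·w], [w, 0, u + 1]].
At the point, J = [[0.000, 1.000, 4.000], [0.000, 1.000, 2.000], [0.500, 0.000, 2.000]] (det J = -1.000).
Solving J·Δ = −F gives Δ = (5.000, 2.000, -0.250).
Then the next iterate is (u, v, w)₁ = (6.000, 0.000, 0.250).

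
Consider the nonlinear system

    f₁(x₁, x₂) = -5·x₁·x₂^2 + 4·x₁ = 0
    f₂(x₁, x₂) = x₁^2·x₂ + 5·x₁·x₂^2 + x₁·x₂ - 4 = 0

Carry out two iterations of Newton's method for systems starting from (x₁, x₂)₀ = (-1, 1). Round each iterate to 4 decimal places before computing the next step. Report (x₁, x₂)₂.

(0.8605, 1.0425)

At (-1, 1): F = (1.0000, -9.0000).
Jacobian J = [[-5·x₂^2 + 4, -10·x₁·x₂], [2·x₁·x₂ + 5·x₂^2 + x₂, x₁^2 + 10·x₁·x₂ + x₁]].
At the point, J = [[-1.0000, 10.0000], [4.0000, -10.0000]] (det J = -30.0000).
Solving J·Δ = −F gives Δ = (2.6667, 0.1667).
Then the next iterate is (x₁, x₂)₁ = (1.6667, 1.1667).
Round to (1.6667, 1.1667) and repeat: F = (-4.676668, 12.528969), J = [[-2.805944, -19.445389], [11.861722, 23.889978]].
Δ = (-0.8062, -0.1242), so (x₁, x₂)₂ = (0.8605, 1.0425).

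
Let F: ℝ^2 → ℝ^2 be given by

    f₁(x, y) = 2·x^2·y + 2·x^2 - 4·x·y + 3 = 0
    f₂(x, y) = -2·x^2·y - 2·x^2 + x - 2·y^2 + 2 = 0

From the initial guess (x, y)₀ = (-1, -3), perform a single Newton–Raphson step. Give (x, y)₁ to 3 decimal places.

(-0.785, -1.550)

At (-1, -3): F = (-13.000, -13.000).
Jacobian J = [[4·x·y + 4·x - 4·y, 2·x^2 - 4·x], [-4·x·y - 4·x + 1, -2·x^2 - 4·y]].
At the point, J = [[20.000, 6.000], [-7.000, 10.000]] (det J = 242.000).
Solving J·Δ = −F gives Δ = (0.215, 1.450).
Then the next iterate is (x, y)₁ = (-0.785, -1.550).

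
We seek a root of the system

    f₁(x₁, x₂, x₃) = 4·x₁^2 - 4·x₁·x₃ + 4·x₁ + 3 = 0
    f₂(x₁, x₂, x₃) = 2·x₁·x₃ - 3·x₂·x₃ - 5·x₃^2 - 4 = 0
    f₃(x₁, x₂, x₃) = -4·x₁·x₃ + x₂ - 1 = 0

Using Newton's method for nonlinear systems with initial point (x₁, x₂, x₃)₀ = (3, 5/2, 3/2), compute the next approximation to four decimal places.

(1.1362, -0.1860, 0.8331)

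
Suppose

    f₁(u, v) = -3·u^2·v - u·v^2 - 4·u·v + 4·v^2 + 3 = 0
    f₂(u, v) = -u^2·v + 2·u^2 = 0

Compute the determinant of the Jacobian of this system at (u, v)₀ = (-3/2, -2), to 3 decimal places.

-241.500

J = [[-6·u·v - v^2 - 4·v, -3·u^2 - 2·u·v - 4·u + 8·v], [-2·u·v + 4·u, -u^2]].
At the point, J = [[-14.000, -22.750], [-12.000, -2.250]].
det J = -241.500.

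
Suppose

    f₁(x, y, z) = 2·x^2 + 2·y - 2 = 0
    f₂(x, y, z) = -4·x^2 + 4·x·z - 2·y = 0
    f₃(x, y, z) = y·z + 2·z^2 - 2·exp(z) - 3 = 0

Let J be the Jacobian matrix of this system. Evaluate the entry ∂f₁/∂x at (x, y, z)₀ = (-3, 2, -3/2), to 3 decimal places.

∂f₁/∂x = 4·x.
At (-3, 2, -3/2) this is -12.000.

-12.000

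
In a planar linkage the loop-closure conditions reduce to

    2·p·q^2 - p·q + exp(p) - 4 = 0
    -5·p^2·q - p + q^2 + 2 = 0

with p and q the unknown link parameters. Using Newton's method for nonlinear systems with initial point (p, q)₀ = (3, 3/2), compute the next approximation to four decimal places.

At (3, 3/2): F = (25.085537, -66.2500).
Jacobian J = [[2·q^2 - q + exp(p), 4·p·q - p], [-10·p·q - 1, -5·p^2 + 2·q]].
At the point, J = [[23.085537, 15.0000], [-46.0000, -42.0000]] (det J = -279.592551).
Solving J·Δ = −F gives Δ = (-0.2140, -1.3430).
Then the next iterate is (p, q)₁ = (2.7860, 0.1570).

(2.7860, 0.1570)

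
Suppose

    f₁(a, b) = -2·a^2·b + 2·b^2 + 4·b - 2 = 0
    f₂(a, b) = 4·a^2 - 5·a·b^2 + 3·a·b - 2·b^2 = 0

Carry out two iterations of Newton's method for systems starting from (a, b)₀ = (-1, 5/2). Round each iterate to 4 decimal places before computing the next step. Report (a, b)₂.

At (-1, 5/2): F = (15.5000, 15.2500).
Jacobian J = [[-4·a·b, -2·a^2 + 4·b + 4], [8·a - 5·b^2 + 3·b, -10·a·b + 3·a - 4·b]].
At the point, J = [[10.0000, 12.0000], [-31.7500, 12.0000]] (det J = 501.0000).
Solving J·Δ = −F gives Δ = (-0.0060, -1.2867).
Then the next iterate is (a, b)₁ = (-1.0060, 1.2133).
Round to (-1.0060, 1.2133) and repeat: F = (3.341587, 4.846858), J = [[4.882319, 6.829128], [-11.768584, 4.334598]].
Δ = (0.1833, -0.6204), so (a, b)₂ = (-0.8227, 0.5929).

(-0.8227, 0.5929)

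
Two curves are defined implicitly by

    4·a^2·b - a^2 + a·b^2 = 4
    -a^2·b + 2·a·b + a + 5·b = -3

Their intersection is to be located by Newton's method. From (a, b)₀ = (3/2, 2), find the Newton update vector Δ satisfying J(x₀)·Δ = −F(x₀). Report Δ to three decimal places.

(0.869, -2.631)

At (3/2, 2): F = (17.750, 16.000).
Jacobian J = [[8·a·b - 2·a + b^2, 4·a^2 + 2·a·b], [-2·a·b + 2·b + 1, -a^2 + 2·a + 5]].
At the point, J = [[25.000, 15.000], [-1.000, 5.750]] (det J = 158.750).
Solving J·Δ = −F gives Δ = (0.869, -2.631).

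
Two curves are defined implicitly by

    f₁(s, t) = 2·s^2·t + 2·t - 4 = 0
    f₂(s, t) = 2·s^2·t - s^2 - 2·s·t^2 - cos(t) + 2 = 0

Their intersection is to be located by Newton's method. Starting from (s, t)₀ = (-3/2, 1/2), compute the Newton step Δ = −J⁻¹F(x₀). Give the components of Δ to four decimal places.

(-0.8776, -0.2896)

At (-3/2, 1/2): F = (-0.7500, 1.872417).
Jacobian J = [[4·s·t, 2·s^2 + 2], [4·s·t - 2·s - 2·t^2, 2·s^2 - 4·s·t + sin(t)]].
At the point, J = [[-3.0000, 6.5000], [-0.5000, 7.979426]] (det J = -20.688277).
Solving J·Δ = −F gives Δ = (-0.8776, -0.2896).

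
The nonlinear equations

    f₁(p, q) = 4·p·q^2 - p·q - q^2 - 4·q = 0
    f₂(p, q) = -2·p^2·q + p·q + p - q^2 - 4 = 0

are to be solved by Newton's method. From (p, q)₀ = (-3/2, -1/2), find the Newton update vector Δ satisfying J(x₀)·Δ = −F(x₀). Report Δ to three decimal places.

(-3.967, 1.433)

At (-3/2, -1/2): F = (-0.500, -2.750).
Jacobian J = [[4·q^2 - q, 8·p·q - p - 2·q - 4], [-4·p·q + q + 1, -2·p^2 + p - 2·q]].
At the point, J = [[1.500, 4.500], [-2.500, -5.000]] (det J = 3.750).
Solving J·Δ = −F gives Δ = (-3.967, 1.433).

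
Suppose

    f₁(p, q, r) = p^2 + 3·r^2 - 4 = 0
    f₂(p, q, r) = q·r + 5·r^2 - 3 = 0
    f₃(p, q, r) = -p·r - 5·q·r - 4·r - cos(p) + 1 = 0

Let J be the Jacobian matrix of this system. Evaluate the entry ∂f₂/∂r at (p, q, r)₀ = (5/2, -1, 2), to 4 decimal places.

19.0000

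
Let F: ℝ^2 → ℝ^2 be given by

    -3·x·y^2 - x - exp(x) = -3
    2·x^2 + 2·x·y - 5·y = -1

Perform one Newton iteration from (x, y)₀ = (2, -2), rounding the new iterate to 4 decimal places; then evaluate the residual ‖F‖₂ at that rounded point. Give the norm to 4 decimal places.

At (2, -2): F = (-30.389056, 11.0000).
Jacobian J = [[-3·y^2 - exp(x) - 1, -6·x·y], [4·x + 2·y, 2·x - 5]].
At the point, J = [[-20.389056, 24.0000], [4.0000, -1.0000]] (det J = -75.610944).
Solving J·Δ = −F gives Δ = (-3.0896, -1.3586).
Then the next iterate is (x, y)₁ = (-1.0896, -3.3586).
Re-evaluating at (-1.0896, -3.3586): F = (40.625947, 27.486517), so ‖F‖₂ = 49.0508.

49.0508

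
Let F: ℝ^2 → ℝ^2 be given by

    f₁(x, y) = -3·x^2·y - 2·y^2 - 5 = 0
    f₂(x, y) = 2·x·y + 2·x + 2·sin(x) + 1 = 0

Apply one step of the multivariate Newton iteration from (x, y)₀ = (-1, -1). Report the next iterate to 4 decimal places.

At (-1, -1): F = (-4.0000, -0.682942).
Jacobian J = [[-6·x·y, -3·x^2 - 4·y], [2·y + 2·cos(x) + 2, 2·x]].
At the point, J = [[-6.0000, 1.0000], [1.080605, -2.0000]] (det J = 10.919395).
Solving J·Δ = −F gives Δ = (-0.7952, -0.7711).
Then the next iterate is (x, y)₁ = (-1.7952, -1.7711).

(-1.7952, -1.7711)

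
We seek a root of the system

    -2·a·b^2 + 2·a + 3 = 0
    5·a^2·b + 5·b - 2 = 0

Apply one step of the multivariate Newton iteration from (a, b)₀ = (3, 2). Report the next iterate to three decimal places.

At (3, 2): F = (-15.000, 98.000).
Jacobian J = [[-2·b^2 + 2, -4·a·b], [10·a·b, 5·a^2 + 5]].
At the point, J = [[-6.000, -24.000], [60.000, 50.000]] (det J = 1140.000).
Solving J·Δ = −F gives Δ = (-1.405, -0.274).
Then the next iterate is (a, b)₁ = (1.595, 1.726).

(1.595, 1.726)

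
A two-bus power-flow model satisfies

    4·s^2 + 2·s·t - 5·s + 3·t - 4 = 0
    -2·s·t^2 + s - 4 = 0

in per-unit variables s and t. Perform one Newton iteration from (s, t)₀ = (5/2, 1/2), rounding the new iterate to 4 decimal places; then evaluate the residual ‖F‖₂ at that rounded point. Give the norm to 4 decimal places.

2.5212

At (5/2, 1/2): F = (12.5000, -2.7500).
Jacobian J = [[8·s + 2·t - 5, 2·s + 3], [-2·t^2 + 1, -4·s·t]].
At the point, J = [[16.0000, 8.0000], [0.5000, -5.0000]] (det J = -84.0000).
Solving J·Δ = −F gives Δ = (-0.4821, -0.5982).
Then the next iterate is (s, t)₁ = (2.0179, -0.0982).
Re-evaluating at (2.0179, -0.0982): F = (1.507266, -2.021018), so ‖F‖₂ = 2.5212.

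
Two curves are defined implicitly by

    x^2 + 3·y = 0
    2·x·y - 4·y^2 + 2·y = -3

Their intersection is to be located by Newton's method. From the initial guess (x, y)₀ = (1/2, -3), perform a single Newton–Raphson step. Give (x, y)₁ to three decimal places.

(2.950, -0.900)

At (1/2, -3): F = (-8.750, -42.000).
Jacobian J = [[2·x, 3], [2·y, 2·x - 8·y + 2]].
At the point, J = [[1.000, 3.000], [-6.000, 27.000]] (det J = 45.000).
Solving J·Δ = −F gives Δ = (2.450, 2.100).
Then the next iterate is (x, y)₁ = (2.950, -0.900).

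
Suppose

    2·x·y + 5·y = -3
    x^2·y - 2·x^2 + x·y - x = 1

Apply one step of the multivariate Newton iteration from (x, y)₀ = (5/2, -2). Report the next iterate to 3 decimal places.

(1.545, -0.682)

At (5/2, -2): F = (-17.000, -33.500).
Jacobian J = [[2·y, 2·x + 5], [2·x·y - 4·x + y - 1, x^2 + x]].
At the point, J = [[-4.000, 10.000], [-23.000, 8.750]] (det J = 195.000).
Solving J·Δ = −F gives Δ = (-0.955, 1.318).
Then the next iterate is (x, y)₁ = (1.545, -0.682).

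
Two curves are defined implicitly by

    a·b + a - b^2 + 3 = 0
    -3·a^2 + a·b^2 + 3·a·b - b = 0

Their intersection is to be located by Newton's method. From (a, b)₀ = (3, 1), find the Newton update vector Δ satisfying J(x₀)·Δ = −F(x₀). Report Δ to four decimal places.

(-3.0476, -1.9048)

At (3, 1): F = (8.0000, -16.0000).
Jacobian J = [[b + 1, a - 2·b], [-6·a + b^2 + 3·b, 2·a·b + 3·a - 1]].
At the point, J = [[2.0000, 1.0000], [-14.0000, 14.0000]] (det J = 42.0000).
Solving J·Δ = −F gives Δ = (-3.0476, -1.9048).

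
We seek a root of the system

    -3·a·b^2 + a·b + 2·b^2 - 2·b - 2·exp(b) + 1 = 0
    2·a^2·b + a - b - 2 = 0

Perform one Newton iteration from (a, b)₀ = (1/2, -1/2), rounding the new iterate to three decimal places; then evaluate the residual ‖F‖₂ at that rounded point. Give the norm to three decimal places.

At (1/2, -1/2): F = (0.66194, -1.250).
Jacobian J = [[-3·b^2 + b, -6·a·b + a + 4·b - 2·exp(b) - 2], [4·a·b + 1, 2·a^2 - 1]].
At the point, J = [[-1.250, -3.21306], [0.000, -0.500]] (det J = 0.625).
Solving J·Δ = −F gives Δ = (6.956, -2.500).
Then the next iterate is (a, b)₁ = (7.456, -3.000).
Re-evaluating at (7.456, -3.000): F = (-198.77957, -325.09562), so ‖F‖₂ = 381.052.

381.052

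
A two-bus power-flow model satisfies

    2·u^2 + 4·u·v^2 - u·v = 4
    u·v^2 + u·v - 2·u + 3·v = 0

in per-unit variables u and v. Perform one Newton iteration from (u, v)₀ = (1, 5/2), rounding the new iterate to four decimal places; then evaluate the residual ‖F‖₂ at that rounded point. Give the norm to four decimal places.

3.1100

At (1, 5/2): F = (20.5000, 14.2500).
Jacobian J = [[4·u + 4·v^2 - v, 8·u·v - u], [v^2 + v - 2, 2·u·v + u + 3]].
At the point, J = [[26.5000, 19.0000], [6.7500, 9.0000]] (det J = 110.2500).
Solving J·Δ = −F gives Δ = (0.7823, -2.1701).
Then the next iterate is (u, v)₁ = (1.7823, 0.3299).
Re-evaluating at (1.7823, 0.3299): F = (2.541105, -1.792944), so ‖F‖₂ = 3.1100.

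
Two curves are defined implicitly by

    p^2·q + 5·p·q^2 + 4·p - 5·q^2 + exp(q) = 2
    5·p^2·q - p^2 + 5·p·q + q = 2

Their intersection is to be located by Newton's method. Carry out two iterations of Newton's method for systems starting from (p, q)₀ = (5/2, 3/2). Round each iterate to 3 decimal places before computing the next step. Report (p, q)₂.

At (5/2, 3/2): F = (38.73169, 58.875).
Jacobian J = [[2·p·q + 5·q^2 + 4, p^2 + 10·p·q - 10·q + exp(q)], [10·p·q - 2·p + 5·q, 5·p^2 + 5·p + 1]].
At the point, J = [[22.750, 33.23169], [40.000, 44.750]] (det J = -311.20506).
Solving J·Δ = −F gives Δ = (-0.717, -0.674).
Then the next iterate is (p, q)₁ = (1.783, 0.826).
Round to (1.783, 0.826) and repeat: F = (12.71320, 16.14034), J = [[10.35690, 11.93083], [15.29158, 25.81044]].
Δ = (-1.597, 0.321), so (p, q)₂ = (0.186, 1.147).

(0.186, 1.147)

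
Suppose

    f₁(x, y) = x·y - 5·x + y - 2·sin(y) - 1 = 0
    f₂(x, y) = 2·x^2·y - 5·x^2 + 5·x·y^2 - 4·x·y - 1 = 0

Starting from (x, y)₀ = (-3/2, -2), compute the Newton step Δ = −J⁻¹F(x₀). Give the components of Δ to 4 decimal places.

(1.3203, -0.2312)

At (-3/2, -2): F = (9.318595, -63.2500).
Jacobian J = [[y - 5, x - 2·cos(y) + 1], [4·x·y - 10·x + 5·y^2 - 4·y, 2·x^2 + 10·x·y - 4·x]].
At the point, J = [[-7.0000, 0.332294], [55.0000, 40.5000]] (det J = -301.776152).
Solving J·Δ = −F gives Δ = (1.3203, -0.2312).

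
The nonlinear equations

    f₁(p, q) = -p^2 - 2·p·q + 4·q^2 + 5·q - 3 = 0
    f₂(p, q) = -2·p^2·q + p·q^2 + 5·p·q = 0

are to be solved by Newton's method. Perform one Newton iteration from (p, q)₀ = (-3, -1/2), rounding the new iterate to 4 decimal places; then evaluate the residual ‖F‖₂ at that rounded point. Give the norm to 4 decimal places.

5.6640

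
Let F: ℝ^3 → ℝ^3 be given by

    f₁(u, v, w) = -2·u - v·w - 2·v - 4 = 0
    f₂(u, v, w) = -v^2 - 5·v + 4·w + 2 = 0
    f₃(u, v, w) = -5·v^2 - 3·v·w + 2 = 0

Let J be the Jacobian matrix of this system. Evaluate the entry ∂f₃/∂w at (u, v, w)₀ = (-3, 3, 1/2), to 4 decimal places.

-9.0000

∂f₃/∂w = -3·v.
At (-3, 3, 1/2) this is -9.0000.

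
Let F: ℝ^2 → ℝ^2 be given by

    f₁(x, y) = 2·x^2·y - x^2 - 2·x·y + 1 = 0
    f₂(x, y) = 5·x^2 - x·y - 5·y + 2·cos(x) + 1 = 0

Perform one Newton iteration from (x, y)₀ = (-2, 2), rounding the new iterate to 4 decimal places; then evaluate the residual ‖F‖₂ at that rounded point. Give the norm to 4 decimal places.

7.5774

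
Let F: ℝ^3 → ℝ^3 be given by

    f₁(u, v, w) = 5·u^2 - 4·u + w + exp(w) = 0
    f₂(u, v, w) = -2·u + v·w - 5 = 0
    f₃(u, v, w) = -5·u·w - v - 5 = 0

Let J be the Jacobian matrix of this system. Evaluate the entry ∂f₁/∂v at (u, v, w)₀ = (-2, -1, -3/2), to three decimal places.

∂f₁/∂v = 0.
At (-2, -1, -3/2) this is 0.000.

0.000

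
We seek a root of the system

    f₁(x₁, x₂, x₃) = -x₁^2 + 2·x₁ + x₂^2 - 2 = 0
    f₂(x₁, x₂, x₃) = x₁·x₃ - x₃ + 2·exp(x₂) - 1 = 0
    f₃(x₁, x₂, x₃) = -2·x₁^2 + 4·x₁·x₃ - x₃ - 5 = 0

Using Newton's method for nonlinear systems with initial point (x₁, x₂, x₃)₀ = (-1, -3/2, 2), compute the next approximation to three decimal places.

(-0.167, -1.306, 0.600)

At (-1, -3/2, 2): F = (-2.750, -4.55374, -17.000).
Jacobian J = [[-2·x₁ + 2, 2·x₂, 0], [x₃, 2·exp(x₂), x₁ - 1], [-4·x₁ + 4·x₃, 0, 4·x₁ - 1]].
At the point, J = [[4.000, -3.000, 0.000], [2.000, 0.44626, -2.000], [12.000, 0.000, -5.000]] (det J = 33.07479).
Solving J·Δ = −F gives Δ = (0.833, 0.194, -1.400).
Then the next iterate is (x₁, x₂, x₃)₁ = (-0.167, -1.306, 0.600).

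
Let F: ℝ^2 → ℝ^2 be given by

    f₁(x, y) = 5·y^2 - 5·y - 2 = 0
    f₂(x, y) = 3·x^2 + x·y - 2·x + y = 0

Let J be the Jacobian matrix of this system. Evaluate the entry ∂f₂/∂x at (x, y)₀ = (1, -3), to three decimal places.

1.000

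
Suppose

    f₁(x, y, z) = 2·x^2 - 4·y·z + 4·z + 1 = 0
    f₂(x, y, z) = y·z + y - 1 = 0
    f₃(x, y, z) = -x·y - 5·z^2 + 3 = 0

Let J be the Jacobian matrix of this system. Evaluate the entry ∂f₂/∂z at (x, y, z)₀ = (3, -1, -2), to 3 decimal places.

-1.000

∂f₂/∂z = y.
At (3, -1, -2) this is -1.000.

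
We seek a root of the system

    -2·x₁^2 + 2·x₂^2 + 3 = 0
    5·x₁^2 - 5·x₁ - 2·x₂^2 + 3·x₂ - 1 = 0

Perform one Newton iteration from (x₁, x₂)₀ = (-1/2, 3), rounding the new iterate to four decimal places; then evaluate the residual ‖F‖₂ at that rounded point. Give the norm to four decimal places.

5.0069

At (-1/2, 3): F = (20.5000, -6.2500).
Jacobian J = [[-4·x₁, 4·x₂], [10·x₁ - 5, -4·x₂ + 3]].
At the point, J = [[2.0000, 12.0000], [-10.0000, -9.0000]] (det J = 102.0000).
Solving J·Δ = −F gives Δ = (1.0735, -1.8873).
Then the next iterate is (x₁, x₂)₁ = (0.5735, 1.1127).
Re-evaluating at (0.5735, 1.1127): F = (4.818398, -1.361091), so ‖F‖₂ = 5.0069.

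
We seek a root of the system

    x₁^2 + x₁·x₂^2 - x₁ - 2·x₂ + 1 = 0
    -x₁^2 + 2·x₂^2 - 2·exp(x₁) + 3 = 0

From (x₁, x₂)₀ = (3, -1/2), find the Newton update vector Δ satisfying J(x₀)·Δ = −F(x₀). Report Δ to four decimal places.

(-1.0186, 0.6804)

At (3, -1/2): F = (8.7500, -45.671074).
Jacobian J = [[2·x₁ + x₂^2 - 1, 2·x₁·x₂ - 2], [-2·x₁ - 2·exp(x₁), 4·x₂]].
At the point, J = [[5.2500, -5.0000], [-46.171074, -2.0000]] (det J = -241.355369).
Solving J·Δ = −F gives Δ = (-1.0186, 0.6804).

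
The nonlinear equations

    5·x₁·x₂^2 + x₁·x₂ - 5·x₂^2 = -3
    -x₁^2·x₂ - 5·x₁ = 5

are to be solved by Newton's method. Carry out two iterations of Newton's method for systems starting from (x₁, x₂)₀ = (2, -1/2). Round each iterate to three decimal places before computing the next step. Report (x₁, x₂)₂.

At (2, -1/2): F = (3.250, -13.000).
Jacobian J = [[5·x₂^2 + x₂, 10·x₁·x₂ + x₁ - 10·x₂], [-2·x₁·x₂ - 5, -x₁^2]].
At the point, J = [[0.750, -3.000], [-3.000, -4.000]] (det J = -12.000).
Solving J·Δ = −F gives Δ = (-4.333, 0.000).
Then the next iterate is (x₁, x₂)₁ = (-2.333, -0.500).
Round to (-2.333, -0.500) and repeat: F = (0.00025, 9.38644), J = [[0.750, 14.332], [-7.333, -5.44289]].
Δ = (1.332, -0.070), so (x₁, x₂)₂ = (-1.001, -0.570).

(-1.001, -0.570)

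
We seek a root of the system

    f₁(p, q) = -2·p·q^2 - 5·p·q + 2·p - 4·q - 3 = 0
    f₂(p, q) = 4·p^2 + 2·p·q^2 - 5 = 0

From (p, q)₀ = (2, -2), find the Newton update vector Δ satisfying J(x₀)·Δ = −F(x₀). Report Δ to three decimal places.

(-2.339, -1.821)

At (2, -2): F = (13.000, 27.000).
Jacobian J = [[-2·q^2 - 5·q + 2, -4·p·q - 5·p - 4], [8·p + 2·q^2, 4·p·q]].
At the point, J = [[4.000, 2.000], [24.000, -16.000]] (det J = -112.000).
Solving J·Δ = −F gives Δ = (-2.339, -1.821).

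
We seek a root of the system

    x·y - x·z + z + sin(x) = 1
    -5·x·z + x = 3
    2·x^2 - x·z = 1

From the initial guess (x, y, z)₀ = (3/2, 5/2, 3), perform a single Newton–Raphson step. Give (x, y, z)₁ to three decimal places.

(0.845, 0.155, 1.023)

At (3/2, 5/2, 3): F = (2.24749, -24.000, -1.000).
Jacobian J = [[y - z + cos(x), x, -x + 1], [-5·z + 1, 0, -5·x], [4·x - z, 0, -x]].
At the point, J = [[-0.42926, 1.500, -0.500], [-14.000, 0.000, -7.500], [3.000, 0.000, -1.500]] (det J = -65.250).
Solving J·Δ = −F gives Δ = (-0.655, -2.345, -1.977).
Then the next iterate is (x, y, z)₁ = (0.845, 0.155, 1.023).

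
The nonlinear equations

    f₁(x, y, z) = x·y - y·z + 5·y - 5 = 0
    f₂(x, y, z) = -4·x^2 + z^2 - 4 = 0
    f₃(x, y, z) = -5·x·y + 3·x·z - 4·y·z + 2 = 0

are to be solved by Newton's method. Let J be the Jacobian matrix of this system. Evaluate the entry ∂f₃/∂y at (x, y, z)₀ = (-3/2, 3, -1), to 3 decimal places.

11.500

∂f₃/∂y = -5·x - 4·z.
At (-3/2, 3, -1) this is 11.500.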